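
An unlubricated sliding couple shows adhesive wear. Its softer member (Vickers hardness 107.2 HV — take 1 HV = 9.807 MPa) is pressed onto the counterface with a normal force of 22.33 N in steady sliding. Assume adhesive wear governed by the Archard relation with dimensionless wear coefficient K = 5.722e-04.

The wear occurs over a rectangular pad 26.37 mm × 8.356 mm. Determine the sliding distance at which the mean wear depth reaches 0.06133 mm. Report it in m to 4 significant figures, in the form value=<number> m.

The algebra keeps full float precision, and shown intermediates are rounded; a single final rounding to four significant digits.
Convert: Hardness H = 107.2 HV × 9.807 MPa/HV = 1051 MPa = 1.051e+09 Pa.
Convert: Pad sides 26.37 mm × 8.356 mm = 0.02637 m × 0.008356 m. Contact area A = 0.02637 m × 0.008356 m = 2.203e-04 m².
Convert: Depth limit h_lim = 0.06133 mm = 6.133e-05 m.
In SI base units, W = 22.33 N, H = 1.051e+09 Pa, K = 5.722e-04.
Allowed volume V_lim = h_lim·A = 6.133e-05 · 2.203e-04 = 1.351e-08 m³.
Thus life L = V_lim·H/(K·W) = 1.351e-08 · 1.051e+09 / (5.722e-04 · 22.33) = 1112 m.

value=1112 m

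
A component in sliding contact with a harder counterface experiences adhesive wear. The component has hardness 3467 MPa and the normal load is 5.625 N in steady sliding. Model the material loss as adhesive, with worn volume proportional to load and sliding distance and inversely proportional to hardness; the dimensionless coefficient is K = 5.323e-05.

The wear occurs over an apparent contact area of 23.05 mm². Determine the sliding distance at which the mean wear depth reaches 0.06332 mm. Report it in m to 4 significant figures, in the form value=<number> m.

The intermediates appear rounded — all arithmetic keeps full precision, and a lone final rounding: four significant digits.
Convert: Hardness H = 3467 MPa = 3.467e+09 Pa.
Convert: Contact area A = 23.05 mm² = 2.305e-05 m².
Convert: Depth limit h_lim = 0.06332 mm = 6.332e-05 m.
Collected in SI base units: W = 5.625 N, H = 3.467e+09 Pa, K = 5.323e-05.
Wearable volume V_lim = h_lim·A = 6.332e-05 · 2.305e-05 = 1.460e-09 m³.
So the life L = V_lim·H/(K·W) = 1.460e-09 · 3.467e+09 / (5.323e-05 · 5.625) = 1.690e+04 m.

value=1.690e+04 m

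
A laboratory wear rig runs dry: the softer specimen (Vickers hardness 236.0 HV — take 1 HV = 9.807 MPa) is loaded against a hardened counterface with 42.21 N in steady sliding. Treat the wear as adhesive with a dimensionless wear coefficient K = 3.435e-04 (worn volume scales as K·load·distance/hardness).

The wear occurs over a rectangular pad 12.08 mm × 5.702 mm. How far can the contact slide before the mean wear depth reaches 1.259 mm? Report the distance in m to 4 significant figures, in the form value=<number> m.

Intermediates appear rounded. The computation keeps full float precision — a single final rounding to four significant digits.
Hardness H = 236.0 HV × 9.807 MPa/HV = 2314 MPa = 2.314e+09 Pa.
Pad sides 12.08 mm × 5.702 mm = 0.01208 m × 0.005702 m. Contact area A = 0.01208 m × 0.005702 m = 6.888e-05 m².
Depth limit h_lim = 1.259 mm = 0.001259 m.
Collected in SI base units: W = 42.21 N, H = 2.314e+09 Pa, K = 3.435e-04.
Wearable volume V_lim = h_lim·A = 0.001259 · 6.888e-05 = 8.672e-08 m³.
So the life L = V_lim·H/(K·W) = 8.672e-08 · 2.314e+09 / (3.435e-04 · 42.21) = 1.384e+04 m.

value=1.384e+04 m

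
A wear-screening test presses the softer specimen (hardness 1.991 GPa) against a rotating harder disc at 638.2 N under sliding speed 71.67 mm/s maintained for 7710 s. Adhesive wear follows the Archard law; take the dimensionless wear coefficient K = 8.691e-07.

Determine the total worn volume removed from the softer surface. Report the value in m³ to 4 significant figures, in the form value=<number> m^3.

value=1.539e-10 m^3

Intermediate values are printed rounded — each operation maintains exact precision, and one final rounding to four significant digits.
Sliding speed v = 71.67 mm/s = 0.07167 m/s. Sliding distance L = v·t = 0.07167 m/s × 7710 s = 552.6 m.
Hardness H = 1.991 GPa = 1.991e+09 Pa.
In SI base units, W = 638.2 N, H = 1.991e+09 Pa, K = 8.691e-07.
Worn volume V = K·W·L/H = 8.691e-07 · 638.2 · 552.6 / 1.991e+09 = 1.539e-10 m³.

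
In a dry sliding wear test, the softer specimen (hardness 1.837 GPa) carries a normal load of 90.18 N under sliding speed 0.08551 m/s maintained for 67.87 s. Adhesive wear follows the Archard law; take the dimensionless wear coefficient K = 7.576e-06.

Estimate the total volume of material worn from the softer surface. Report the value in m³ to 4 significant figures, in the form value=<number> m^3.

value=2.158e-12 m^3

The intermediates are shown rounded, and the computation maintains full float precision. Rounded just once to 4 significant figures.
Convert: Total distance L = v·t = 0.08551 m/s × 67.87 s = 5.804 m.
Convert: Hardness H = 1.837 GPa = 1.837e+09 Pa.
Collected in SI base units: W = 90.18 N, H = 1.837e+09 Pa, K = 7.576e-06.
Archard volume V = K·W·L/H = 7.576e-06 · 90.18 · 5.804 / 1.837e+09 = 2.158e-12 m³.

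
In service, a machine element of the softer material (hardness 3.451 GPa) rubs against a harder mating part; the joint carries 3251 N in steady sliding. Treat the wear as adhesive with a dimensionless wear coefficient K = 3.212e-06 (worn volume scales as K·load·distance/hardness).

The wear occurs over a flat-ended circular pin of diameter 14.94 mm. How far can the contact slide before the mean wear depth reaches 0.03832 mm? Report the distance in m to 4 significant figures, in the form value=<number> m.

value=2220 m

Quoted intermediates are rounded. All working math keeps exact precision; one final rounding: 4 significant digits.
Hardness H = 3.451 GPa = 3.451e+09 Pa.
Pin diameter d = 14.94 mm = 0.01494 m. Contact area A = π·d²/4 = π·(0.01494 m)²/4 = 1.753e-04 m².
Depth limit h_lim = 0.03832 mm = 3.832e-05 m.
Working in SI base units: W = 3251 N, H = 3.451e+09 Pa, K = 3.212e-06.
Limit volume V_lim = h_lim·A = 3.832e-05 · 1.753e-04 = 6.718e-09 m³.
Sliding life L = V_lim·H/(K·W) = 6.718e-09 · 3.451e+09 / (3.212e-06 · 3251) = 2220 m.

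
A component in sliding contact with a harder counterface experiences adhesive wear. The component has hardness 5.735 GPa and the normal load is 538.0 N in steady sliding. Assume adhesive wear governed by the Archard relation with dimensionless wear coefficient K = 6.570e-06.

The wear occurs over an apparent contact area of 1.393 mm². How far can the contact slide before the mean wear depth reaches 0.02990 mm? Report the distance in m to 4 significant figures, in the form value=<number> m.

value=67.58 m

Shown intermediates are rounded — all working math holds full precision — a single final rounding: 4 significant digits.
Hardness H = 5.735 GPa = 5.735e+09 Pa.
Contact area A = 1.393 mm² = 1.393e-06 m².
Depth limit h_lim = 0.02990 mm = 2.990e-05 m.
Collected in SI base units: W = 538.0 N, H = 5.735e+09 Pa, K = 6.570e-06.
Wearable volume V_lim = h_lim·A = 2.990e-05 · 1.393e-06 = 4.165e-11 m³.
Sliding life L = V_lim·H/(K·W) = 4.165e-11 · 5.735e+09 / (6.570e-06 · 538.0) = 67.58 m.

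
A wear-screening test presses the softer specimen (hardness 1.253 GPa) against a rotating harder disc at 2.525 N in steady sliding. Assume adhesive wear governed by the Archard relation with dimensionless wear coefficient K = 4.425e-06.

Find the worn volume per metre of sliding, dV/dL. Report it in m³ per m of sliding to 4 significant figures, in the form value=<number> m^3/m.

All arithmetic maintains exact precision, and the intermediates are printed rounded; rounded once at the end: 4 significant figures.
Hardness H = 1.253 GPa = 1.253e+09 Pa.
In SI base units, W = 2.525 N, H = 1.253e+09 Pa, K = 4.425e-06.
The wear rate dV/dL = K·W/H: 4.425e-06 · 2.525 / 1.253e+09 = 8.917e-15 m³/m.

value=8.917e-15 m^3/m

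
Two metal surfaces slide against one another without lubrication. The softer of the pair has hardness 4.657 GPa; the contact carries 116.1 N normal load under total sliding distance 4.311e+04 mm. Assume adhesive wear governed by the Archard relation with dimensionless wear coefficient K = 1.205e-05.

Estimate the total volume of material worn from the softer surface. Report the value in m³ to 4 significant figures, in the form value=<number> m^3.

The computation carries exact precision — quoted intermediates are rounded, and one final rounding to four significant digits.
The distance L = 4.311e+04 mm = 43.11 m.
Hardness H = 4.657 GPa = 4.657e+09 Pa.
SI base units throughout: W = 116.1 N, H = 4.657e+09 Pa, K = 1.205e-05.
Wear volume V = K·W·L/H = 1.205e-05 · 116.1 · 43.11 / 4.657e+09 = 1.295e-11 m³.

value=1.295e-11 m^3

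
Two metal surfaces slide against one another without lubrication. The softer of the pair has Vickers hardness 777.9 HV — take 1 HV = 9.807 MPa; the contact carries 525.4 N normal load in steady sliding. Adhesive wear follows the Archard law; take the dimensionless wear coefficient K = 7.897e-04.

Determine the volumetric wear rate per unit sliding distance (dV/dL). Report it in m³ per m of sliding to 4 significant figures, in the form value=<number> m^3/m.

Intermediates are displayed rounded; each operation carries exact precision, and one last rounding, at four significant figures.
Convert: Hardness H = 777.9 HV × 9.807 MPa/HV = 7629 MPa = 7.629e+09 Pa.
Restated in SI base units: W = 525.4 N, H = 7.629e+09 Pa, K = 7.897e-04.
Wear rate dV/dL = K·W/H, so: 7.897e-04 · 525.4 / 7.629e+09 = 5.439e-11 m³/m.

value=5.439e-11 m^3/m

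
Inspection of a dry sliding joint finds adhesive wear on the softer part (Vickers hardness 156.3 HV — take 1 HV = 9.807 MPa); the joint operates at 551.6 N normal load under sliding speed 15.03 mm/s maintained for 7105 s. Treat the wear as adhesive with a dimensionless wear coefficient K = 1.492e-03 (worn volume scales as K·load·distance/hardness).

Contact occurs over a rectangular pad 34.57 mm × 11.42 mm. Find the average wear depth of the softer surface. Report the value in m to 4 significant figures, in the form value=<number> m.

The algebra runs at full float precision — the intermediates are printed rounded, and one last rounding: 4 significant figures.
Sliding speed v = 15.03 mm/s = 0.01503 m/s. Sliding distance L = v·t = 0.01503 m/s × 7105 s = 106.8 m.
Hardness H = 156.3 HV × 9.807 MPa/HV = 1533 MPa = 1.533e+09 Pa.
Pad sides 34.57 mm × 11.42 mm = 0.03457 m × 0.01142 m. Contact area A = 0.03457 m × 0.01142 m = 3.948e-04 m².
Restated in SI base units: W = 551.6 N, H = 1.533e+09 Pa, K = 1.492e-03.
Wear volume V = K·W·L/H = 1.492e-03 · 551.6 · 106.8 / 1.533e+09 = 5.734e-08 m³.
Depth h = V/A = 5.734e-08 / 3.948e-04 = 1.452e-04 m.

value=1.452e-04 m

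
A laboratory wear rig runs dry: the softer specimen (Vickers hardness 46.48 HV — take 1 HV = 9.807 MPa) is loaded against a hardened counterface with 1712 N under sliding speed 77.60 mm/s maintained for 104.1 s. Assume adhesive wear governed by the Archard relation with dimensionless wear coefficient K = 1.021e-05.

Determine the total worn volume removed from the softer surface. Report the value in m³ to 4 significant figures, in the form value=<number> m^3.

value=3.098e-10 m^3

Each operation carries full float precision, and intermediates are shown rounded; a lone final rounding to 4 significant digits.
Sliding speed v = 77.60 mm/s = 0.07760 m/s. Path length L = v·t = 0.07760 m/s × 104.1 s = 8.078 m.
Hardness H = 46.48 HV × 9.807 MPa/HV = 455.8 MPa = 4.558e+08 Pa.
Expressed in SI base units: W = 1712 N, H = 4.558e+08 Pa, K = 1.021e-05.
Volume removed: V = K·W·L/H = 1.021e-05 · 1712 · 8.078 / 4.558e+08 = 3.098e-10 m³.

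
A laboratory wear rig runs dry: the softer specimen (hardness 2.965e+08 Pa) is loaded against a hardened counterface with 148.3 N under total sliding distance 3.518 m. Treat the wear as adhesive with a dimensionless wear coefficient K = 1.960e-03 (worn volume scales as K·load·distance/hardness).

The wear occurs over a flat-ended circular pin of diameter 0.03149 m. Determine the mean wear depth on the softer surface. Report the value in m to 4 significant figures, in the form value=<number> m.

The intermediates are shown rounded. Each operation runs at full precision; rounded just once, at 4 significant figures.
Convert: Contact area A = π·d²/4 = π·(0.03149 m)²/4 = 7.788e-04 m².
Working in SI base units: W = 148.3 N, H = 2.965e+08 Pa, K = 1.960e-03.
Apply Archard: V = K·W·L/H = 1.960e-03 · 148.3 · 3.518 / 2.965e+08 = 3.449e-09 m³.
Average depth h = V/A = 3.449e-09 / 7.788e-04 = 4.428e-06 m.

value=4.428e-06 m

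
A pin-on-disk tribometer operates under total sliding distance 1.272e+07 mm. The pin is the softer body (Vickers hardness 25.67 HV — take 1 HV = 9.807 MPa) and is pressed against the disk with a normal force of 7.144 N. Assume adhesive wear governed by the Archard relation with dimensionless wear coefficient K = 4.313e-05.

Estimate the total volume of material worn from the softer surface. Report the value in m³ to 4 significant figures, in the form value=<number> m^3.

The intermediates are printed rounded; each operation keeps full float precision. Rounded once at the end, at 4 significant digits.
Convert: Distance covered L = 1.272e+07 mm = 1.272e+04 m.
Convert: Hardness H = 25.67 HV × 9.807 MPa/HV = 251.7 MPa = 2.517e+08 Pa.
Collected in SI base units: W = 7.144 N, H = 2.517e+08 Pa, K = 4.313e-05.
Volume removed: V = K·W·L/H = 4.313e-05 · 7.144 · 1.272e+04 / 2.517e+08 = 1.557e-08 m³.

value=1.557e-08 m^3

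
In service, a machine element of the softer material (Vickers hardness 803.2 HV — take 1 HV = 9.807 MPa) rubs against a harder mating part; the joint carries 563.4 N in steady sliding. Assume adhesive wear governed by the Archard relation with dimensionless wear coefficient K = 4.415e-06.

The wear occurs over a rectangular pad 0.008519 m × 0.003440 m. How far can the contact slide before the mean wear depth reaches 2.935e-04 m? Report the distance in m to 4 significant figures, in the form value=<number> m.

value=2.724e+04 m

The intermediates are displayed rounded; all working math maintains full float precision — one last rounding: four significant figures.
Convert: Hardness H = 803.2 HV × 9.807 MPa/HV = 7877 MPa = 7.877e+09 Pa.
Convert: Contact area A = 0.008519 m × 0.003440 m = 2.931e-05 m².
Working in SI base units: W = 563.4 N, H = 7.877e+09 Pa, K = 4.415e-06.
Volume at the limit: V_lim = h_lim·A = 2.935e-04 · 2.931e-05 = 8.601e-09 m³.
Thus life L = V_lim·H/(K·W) = 8.601e-09 · 7.877e+09 / (4.415e-06 · 563.4) = 2.724e+04 m.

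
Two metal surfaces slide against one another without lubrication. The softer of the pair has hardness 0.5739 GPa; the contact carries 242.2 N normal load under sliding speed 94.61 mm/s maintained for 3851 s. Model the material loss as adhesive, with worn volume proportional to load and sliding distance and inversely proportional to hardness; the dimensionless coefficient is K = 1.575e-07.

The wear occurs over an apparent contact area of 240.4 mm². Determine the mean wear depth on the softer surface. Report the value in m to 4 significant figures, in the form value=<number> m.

Each operation maintains full float precision; quoted intermediates are rounded. Rounded just once, at four significant digits.
Convert: Sliding speed v = 94.61 mm/s = 0.09461 m/s. Path length L = v·t = 0.09461 m/s × 3851 s = 364.3 m.
Convert: Hardness H = 0.5739 GPa = 5.739e+08 Pa.
Convert: Contact area A = 240.4 mm² = 2.404e-04 m².
Collected in SI base units: W = 242.2 N, H = 5.739e+08 Pa, K = 1.575e-07.
By Archard's law, V = K·W·L/H = 1.575e-07 · 242.2 · 364.3 / 5.739e+08 = 2.422e-11 m³.
Wear depth h = V/A = 2.422e-11 / 2.404e-04 = 1.007e-07 m.

value=1.007e-07 m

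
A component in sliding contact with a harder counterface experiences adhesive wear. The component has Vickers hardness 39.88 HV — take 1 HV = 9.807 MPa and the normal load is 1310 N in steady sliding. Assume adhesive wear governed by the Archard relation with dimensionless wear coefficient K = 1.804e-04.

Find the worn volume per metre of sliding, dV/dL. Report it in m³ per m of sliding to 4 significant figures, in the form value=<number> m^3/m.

The computation keeps exact precision. The intermediates are displayed rounded; rounded once at the end to 4 significant figures.
Convert: Hardness H = 39.88 HV × 9.807 MPa/HV = 391.1 MPa = 3.911e+08 Pa.
In SI base units, W = 1310 N, H = 3.911e+08 Pa, K = 1.804e-04.
Volumetric rate dV/dL = K·W/H — distance-free: 1.804e-04 · 1310 / 3.911e+08 = 6.042e-10 m³/m.

value=6.042e-10 m^3/m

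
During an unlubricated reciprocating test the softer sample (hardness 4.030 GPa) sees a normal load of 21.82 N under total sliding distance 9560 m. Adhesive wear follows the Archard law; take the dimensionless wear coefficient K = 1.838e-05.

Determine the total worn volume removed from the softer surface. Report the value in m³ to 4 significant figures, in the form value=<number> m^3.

All arithmetic carries exact precision — displayed values are rounded, and rounded once at the end to 4 significant figures.
Hardness H = 4.030 GPa = 4.030e+09 Pa.
Collected in SI base units: W = 21.82 N, H = 4.030e+09 Pa, K = 1.838e-05.
By Archard's law, V = K·W·L/H = 1.838e-05 · 21.82 · 9560 / 4.030e+09 = 9.514e-10 m³.

value=9.514e-10 m^3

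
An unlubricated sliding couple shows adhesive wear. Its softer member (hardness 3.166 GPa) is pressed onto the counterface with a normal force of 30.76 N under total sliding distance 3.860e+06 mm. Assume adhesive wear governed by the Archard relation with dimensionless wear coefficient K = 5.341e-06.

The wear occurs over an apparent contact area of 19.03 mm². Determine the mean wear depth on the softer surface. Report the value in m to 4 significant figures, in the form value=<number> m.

value=1.053e-05 m

The computation maintains full precision; the intermediates are shown rounded — a lone final rounding: 4 significant digits.
Convert: Sliding distance L = 3.860e+06 mm = 3860 m.
Convert: Hardness H = 3.166 GPa = 3.166e+09 Pa.
Convert: Contact area A = 19.03 mm² = 1.903e-05 m².
As SI base values: W = 30.76 N, H = 3.166e+09 Pa, K = 5.341e-06.
Worn volume V = K·W·L/H = 5.341e-06 · 30.76 · 3860 / 3.166e+09 = 2.003e-10 m³.
Depth of wear h = V/A = 2.003e-10 / 1.903e-05 = 1.053e-05 m.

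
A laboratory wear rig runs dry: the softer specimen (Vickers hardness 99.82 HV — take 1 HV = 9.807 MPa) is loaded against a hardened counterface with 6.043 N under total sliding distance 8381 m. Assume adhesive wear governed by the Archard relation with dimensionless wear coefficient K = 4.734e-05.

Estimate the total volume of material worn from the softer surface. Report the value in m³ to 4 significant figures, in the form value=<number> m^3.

value=2.449e-09 m^3

Intermediate values appear rounded. Every step keeps exact precision — a lone final rounding, at 4 significant digits.
Hardness H = 99.82 HV × 9.807 MPa/HV = 978.9 MPa = 9.789e+08 Pa.
Expressed in SI base units: W = 6.043 N, H = 9.789e+08 Pa, K = 4.734e-05.
Archard volume V = K·W·L/H = 4.734e-05 · 6.043 · 8381 / 9.789e+08 = 2.449e-09 m³.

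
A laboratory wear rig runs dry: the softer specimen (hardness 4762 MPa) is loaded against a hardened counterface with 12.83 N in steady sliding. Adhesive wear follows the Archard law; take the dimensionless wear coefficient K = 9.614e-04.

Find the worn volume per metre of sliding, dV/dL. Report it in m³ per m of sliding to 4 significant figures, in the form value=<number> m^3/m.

value=2.590e-12 m^3/m

Intermediate values are displayed rounded. All working math carries exact precision; a single final rounding to four significant digits.
Hardness H = 4762 MPa = 4.762e+09 Pa.
In SI base units: W = 12.83 N, H = 4.762e+09 Pa, K = 9.614e-04.
The wear rate dV/dL = K·W/H — distance-free: 9.614e-04 · 12.83 / 4.762e+09 = 2.590e-12 m³/m.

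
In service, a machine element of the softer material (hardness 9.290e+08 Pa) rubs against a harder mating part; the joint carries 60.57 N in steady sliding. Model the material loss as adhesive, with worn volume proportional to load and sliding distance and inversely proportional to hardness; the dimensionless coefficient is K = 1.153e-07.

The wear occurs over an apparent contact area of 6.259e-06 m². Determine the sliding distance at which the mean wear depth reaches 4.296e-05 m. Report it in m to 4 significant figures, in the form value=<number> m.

Each operation holds full precision, and intermediate values appear rounded. Rounded once at the end: four significant digits.
Working in SI base units: W = 60.57 N, H = 9.290e+08 Pa, K = 1.153e-07.
At the depth limit, V_lim = h_lim·A = 4.296e-05 · 6.259e-06 = 2.689e-10 m³.
Inverting, life L = V_lim·H/(K·W) = 2.689e-10 · 9.290e+08 / (1.153e-07 · 60.57) = 3.577e+04 m.

value=3.577e+04 m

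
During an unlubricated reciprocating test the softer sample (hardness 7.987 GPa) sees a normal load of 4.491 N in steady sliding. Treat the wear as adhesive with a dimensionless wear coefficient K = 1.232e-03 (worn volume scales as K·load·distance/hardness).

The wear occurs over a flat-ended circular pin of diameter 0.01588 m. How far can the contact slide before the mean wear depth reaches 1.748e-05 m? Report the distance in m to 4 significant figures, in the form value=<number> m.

value=4998 m

Every step carries exact precision; printed values are rounded, and a lone final rounding to 4 significant digits.
Hardness H = 7.987 GPa = 7.987e+09 Pa.
Contact area A = π·d²/4 = π·(0.01588 m)²/4 = 1.981e-04 m².
Restated in SI base units: W = 4.491 N, H = 7.987e+09 Pa, K = 1.232e-03.
At the depth limit, V_lim = h_lim·A = 1.748e-05 · 1.981e-04 = 3.462e-09 m³.
Inverting, life L = V_lim·H/(K·W) = 3.462e-09 · 7.987e+09 / (1.232e-03 · 4.491) = 4998 m.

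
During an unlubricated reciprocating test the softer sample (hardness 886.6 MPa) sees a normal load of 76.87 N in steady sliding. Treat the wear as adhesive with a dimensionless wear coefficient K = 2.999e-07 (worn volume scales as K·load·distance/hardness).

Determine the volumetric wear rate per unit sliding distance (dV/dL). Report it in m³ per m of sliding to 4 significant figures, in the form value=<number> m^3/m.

value=2.600e-14 m^3/m

Every step carries full precision, and intermediates are displayed rounded; rounded once at the end to four significant digits.
Convert: Hardness H = 886.6 MPa = 8.866e+08 Pa.
Expressed in SI base units: W = 76.87 N, H = 8.866e+08 Pa, K = 2.999e-07.
The wear rate dV/dL = K·W/H — distance-free: 2.999e-07 · 76.87 / 8.866e+08 = 2.600e-14 m³/m.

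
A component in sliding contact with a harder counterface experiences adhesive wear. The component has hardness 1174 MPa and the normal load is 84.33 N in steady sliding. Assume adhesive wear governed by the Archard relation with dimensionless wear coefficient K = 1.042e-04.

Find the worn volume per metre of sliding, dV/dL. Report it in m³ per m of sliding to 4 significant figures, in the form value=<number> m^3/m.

value=7.485e-12 m^3/m

All working math carries full precision; intermediates are printed rounded. Rounded just once, at four significant digits.
Hardness H = 1174 MPa = 1.174e+09 Pa.
Restated in SI base units: W = 84.33 N, H = 1.174e+09 Pa, K = 1.042e-04.
Wear rate dV/dL = K·W/H: 1.042e-04 · 84.33 / 1.174e+09 = 7.485e-12 m³/m.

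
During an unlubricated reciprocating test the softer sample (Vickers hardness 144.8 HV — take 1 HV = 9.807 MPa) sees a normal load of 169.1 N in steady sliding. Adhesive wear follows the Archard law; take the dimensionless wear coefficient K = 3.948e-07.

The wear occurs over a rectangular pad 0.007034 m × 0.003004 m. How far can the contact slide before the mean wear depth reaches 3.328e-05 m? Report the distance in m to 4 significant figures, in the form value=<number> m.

value=1.496e+04 m

Every step holds full float precision. Intermediate values are displayed rounded. Rounded once at the end: 4 significant digits.
Hardness H = 144.8 HV × 9.807 MPa/HV = 1420 MPa = 1.420e+09 Pa.
Contact area A = 0.007034 m × 0.003004 m = 2.113e-05 m².
Expressed in SI base units: W = 169.1 N, H = 1.420e+09 Pa, K = 3.948e-07.
Volume at the limit: V_lim = h_lim·A = 3.328e-05 · 2.113e-05 = 7.032e-10 m³.
Inverting, life L = V_lim·H/(K·W) = 7.032e-10 · 1.420e+09 / (3.948e-07 · 169.1) = 1.496e+04 m.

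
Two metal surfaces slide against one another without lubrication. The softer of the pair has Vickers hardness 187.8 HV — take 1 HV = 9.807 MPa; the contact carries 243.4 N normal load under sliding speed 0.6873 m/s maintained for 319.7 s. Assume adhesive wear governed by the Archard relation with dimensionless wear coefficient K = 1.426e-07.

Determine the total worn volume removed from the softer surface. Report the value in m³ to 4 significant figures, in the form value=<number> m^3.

Intermediates are displayed rounded — the computation carries exact precision; one last rounding to four significant digits.
Convert: Total distance L = v·t = 0.6873 m/s × 319.7 s = 219.7 m.
Convert: Hardness H = 187.8 HV × 9.807 MPa/HV = 1842 MPa = 1.842e+09 Pa.
In SI base units: W = 243.4 N, H = 1.842e+09 Pa, K = 1.426e-07.
By Archard's law, V = K·W·L/H = 1.426e-07 · 243.4 · 219.7 / 1.842e+09 = 4.141e-12 m³.

value=4.141e-12 m^3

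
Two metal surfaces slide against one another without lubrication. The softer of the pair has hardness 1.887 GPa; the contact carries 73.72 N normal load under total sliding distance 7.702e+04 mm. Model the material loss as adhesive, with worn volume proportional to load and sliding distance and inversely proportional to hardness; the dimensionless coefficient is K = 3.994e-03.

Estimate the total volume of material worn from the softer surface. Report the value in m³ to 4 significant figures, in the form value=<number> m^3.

All arithmetic maintains exact precision, and printed values are rounded, and rounded just once, at four significant digits.
Distance L = 7.702e+04 mm = 77.02 m.
Hardness H = 1.887 GPa = 1.887e+09 Pa.
Working in SI base units: W = 73.72 N, H = 1.887e+09 Pa, K = 3.994e-03.
Wear volume V = K·W·L/H = 3.994e-03 · 73.72 · 77.02 / 1.887e+09 = 1.202e-08 m³.

value=1.202e-08 m^3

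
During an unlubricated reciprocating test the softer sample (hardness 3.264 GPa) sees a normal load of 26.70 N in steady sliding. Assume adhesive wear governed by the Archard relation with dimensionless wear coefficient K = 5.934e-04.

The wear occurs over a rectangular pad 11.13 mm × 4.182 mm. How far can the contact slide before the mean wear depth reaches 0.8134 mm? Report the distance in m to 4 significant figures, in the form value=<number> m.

All working math runs at full precision — intermediate values are shown rounded — one last rounding to 4 significant figures.
Convert: Hardness H = 3.264 GPa = 3.264e+09 Pa.
Convert: Pad sides 11.13 mm × 4.182 mm = 0.01113 m × 0.004182 m. Contact area A = 0.01113 m × 0.004182 m = 4.655e-05 m².
Convert: Depth limit h_lim = 0.8134 mm = 8.134e-04 m.
Collected in SI base units: W = 26.70 N, H = 3.264e+09 Pa, K = 5.934e-04.
Permissible volume V_lim = h_lim·A = 8.134e-04 · 4.655e-05 = 3.786e-08 m³.
So the life L = V_lim·H/(K·W) = 3.786e-08 · 3.264e+09 / (5.934e-04 · 26.70) = 7800 m.

value=7800 m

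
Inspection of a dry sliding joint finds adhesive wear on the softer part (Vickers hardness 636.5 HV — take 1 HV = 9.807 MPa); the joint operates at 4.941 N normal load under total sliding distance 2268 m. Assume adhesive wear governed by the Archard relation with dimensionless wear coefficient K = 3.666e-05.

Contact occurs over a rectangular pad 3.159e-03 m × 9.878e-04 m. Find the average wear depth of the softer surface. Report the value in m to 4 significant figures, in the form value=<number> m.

value=2.109e-05 m

The algebra maintains full float precision — intermediates are displayed rounded, and a single final rounding to 4 significant figures.
Convert: Hardness H = 636.5 HV × 9.807 MPa/HV = 6242 MPa = 6.242e+09 Pa.
Convert: Contact area A = 3.159e-03 m × 9.878e-04 m = 3.120e-06 m².
As SI base values: W = 4.941 N, H = 6.242e+09 Pa, K = 3.666e-05.
The Archard volume V = K·W·L/H = 3.666e-05 · 4.941 · 2268 / 6.242e+09 = 6.581e-11 m³.
Mean depth h = V/A = 6.581e-11 / 3.120e-06 = 2.109e-05 m.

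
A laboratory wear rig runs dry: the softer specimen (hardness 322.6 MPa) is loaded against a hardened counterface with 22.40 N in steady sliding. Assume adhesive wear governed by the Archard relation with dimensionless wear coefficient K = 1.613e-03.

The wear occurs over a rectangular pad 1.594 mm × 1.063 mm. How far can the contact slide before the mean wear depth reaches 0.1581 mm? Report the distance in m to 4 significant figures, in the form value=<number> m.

All arithmetic runs at full precision — displayed values are rounded, and a lone final rounding to four significant figures.
Convert: Hardness H = 322.6 MPa = 3.226e+08 Pa.
Convert: Pad sides 1.594 mm × 1.063 mm = 0.001594 m × 0.001063 m. Contact area A = 0.001594 m × 0.001063 m = 1.694e-06 m².
Convert: Depth limit h_lim = 0.1581 mm = 1.581e-04 m.
In SI base units, W = 22.40 N, H = 3.226e+08 Pa, K = 1.613e-03.
Limit volume V_lim = h_lim·A = 1.581e-04 · 1.694e-06 = 2.679e-10 m³.
Thus life L = V_lim·H/(K·W) = 2.679e-10 · 3.226e+08 / (1.613e-03 · 22.40) = 2.392 m.

value=2.392 m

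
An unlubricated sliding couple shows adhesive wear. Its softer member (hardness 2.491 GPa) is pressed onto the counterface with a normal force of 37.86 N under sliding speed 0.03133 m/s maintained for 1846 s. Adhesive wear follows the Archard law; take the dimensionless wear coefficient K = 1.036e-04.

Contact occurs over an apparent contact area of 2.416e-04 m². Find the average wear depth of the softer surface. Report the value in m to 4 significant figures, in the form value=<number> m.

Each operation keeps full precision, and displayed values are rounded; one last rounding, at four significant digits.
Distance covered L = v·t = 0.03133 m/s × 1846 s = 57.84 m.
Hardness H = 2.491 GPa = 2.491e+09 Pa.
As SI base values: W = 37.86 N, H = 2.491e+09 Pa, K = 1.036e-04.
Wear volume V = K·W·L/H = 1.036e-04 · 37.86 · 57.84 / 2.491e+09 = 9.107e-11 m³.
Average depth h = V/A = 9.107e-11 / 2.416e-04 = 3.769e-07 m.

value=3.769e-07 m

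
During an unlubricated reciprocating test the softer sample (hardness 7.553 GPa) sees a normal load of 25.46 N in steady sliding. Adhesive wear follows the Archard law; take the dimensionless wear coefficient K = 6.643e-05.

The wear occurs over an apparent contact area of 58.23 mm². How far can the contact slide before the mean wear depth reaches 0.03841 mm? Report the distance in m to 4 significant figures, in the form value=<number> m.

value=9988 m

The algebra keeps exact precision. Intermediates are printed rounded; rounded once at the end: four significant figures.
Convert: Hardness H = 7.553 GPa = 7.553e+09 Pa.
Convert: Contact area A = 58.23 mm² = 5.823e-05 m².
Convert: Depth limit h_lim = 0.03841 mm = 3.841e-05 m.
SI base units throughout: W = 25.46 N, H = 7.553e+09 Pa, K = 6.643e-05.
Allowed volume V_lim = h_lim·A = 3.841e-05 · 5.823e-05 = 2.237e-09 m³.
Sliding life L = V_lim·H/(K·W) = 2.237e-09 · 7.553e+09 / (6.643e-05 · 25.46) = 9988 m.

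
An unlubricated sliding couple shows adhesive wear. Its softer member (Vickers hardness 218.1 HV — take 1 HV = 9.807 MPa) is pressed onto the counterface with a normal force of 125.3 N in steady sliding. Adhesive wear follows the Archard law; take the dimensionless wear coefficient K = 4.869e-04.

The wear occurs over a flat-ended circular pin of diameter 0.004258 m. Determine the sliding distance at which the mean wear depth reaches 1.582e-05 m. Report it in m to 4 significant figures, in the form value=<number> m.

value=7.898 m

Displayed values are rounded; the algebra holds full float precision, and a single final rounding to 4 significant figures.
Hardness H = 218.1 HV × 9.807 MPa/HV = 2139 MPa = 2.139e+09 Pa.
Contact area A = π·d²/4 = π·(0.004258 m)²/4 = 1.424e-05 m².
In SI base units: W = 125.3 N, H = 2.139e+09 Pa, K = 4.869e-04.
Limit volume V_lim = h_lim·A = 1.582e-05 · 1.424e-05 = 2.253e-10 m³.
Thus life L = V_lim·H/(K·W) = 2.253e-10 · 2.139e+09 / (4.869e-04 · 125.3) = 7.898 m.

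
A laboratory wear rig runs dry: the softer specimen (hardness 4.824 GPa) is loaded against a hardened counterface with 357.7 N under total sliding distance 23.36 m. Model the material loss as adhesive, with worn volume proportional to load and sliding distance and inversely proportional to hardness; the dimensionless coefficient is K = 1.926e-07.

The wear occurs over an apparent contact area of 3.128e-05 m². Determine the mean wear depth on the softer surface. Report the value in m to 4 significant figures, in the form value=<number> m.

value=1.067e-08 m

Intermediate values appear rounded — each operation keeps full precision, and a lone final rounding: four significant digits.
Convert: Hardness H = 4.824 GPa = 4.824e+09 Pa.
Working in SI base units: W = 357.7 N, H = 4.824e+09 Pa, K = 1.926e-07.
Worn volume V = K·W·L/H = 1.926e-07 · 357.7 · 23.36 / 4.824e+09 = 3.336e-13 m³.
Wear depth h = V/A = 3.336e-13 / 3.128e-05 = 1.067e-08 m.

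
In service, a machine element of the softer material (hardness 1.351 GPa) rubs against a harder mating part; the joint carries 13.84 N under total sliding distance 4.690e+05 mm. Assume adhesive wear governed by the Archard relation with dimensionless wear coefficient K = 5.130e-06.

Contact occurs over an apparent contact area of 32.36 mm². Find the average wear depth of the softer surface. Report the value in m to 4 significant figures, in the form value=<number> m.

value=7.617e-07 m

Every step keeps full float precision. The intermediates appear rounded; one final rounding to four significant digits.
Total distance L = 4.690e+05 mm = 469.0 m.
Hardness H = 1.351 GPa = 1.351e+09 Pa.
Contact area A = 32.36 mm² = 3.236e-05 m².
Restated in SI base units: W = 13.84 N, H = 1.351e+09 Pa, K = 5.130e-06.
Wear volume V = K·W·L/H = 5.130e-06 · 13.84 · 469.0 / 1.351e+09 = 2.465e-11 m³.
Mean wear depth h = V/A = 2.465e-11 / 3.236e-05 = 7.617e-07 m.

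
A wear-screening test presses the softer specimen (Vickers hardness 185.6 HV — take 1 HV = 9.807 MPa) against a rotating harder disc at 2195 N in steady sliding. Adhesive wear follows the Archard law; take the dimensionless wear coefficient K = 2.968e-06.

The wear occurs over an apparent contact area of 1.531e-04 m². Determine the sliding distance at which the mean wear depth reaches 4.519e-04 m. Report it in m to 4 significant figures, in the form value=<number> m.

value=1.933e+04 m

Each operation keeps exact precision — intermediates appear rounded, and a single final rounding: four significant figures.
Hardness H = 185.6 HV × 9.807 MPa/HV = 1820 MPa = 1.820e+09 Pa.
Restated in SI base units: W = 2195 N, H = 1.820e+09 Pa, K = 2.968e-06.
At the depth limit, V_lim = h_lim·A = 4.519e-04 · 1.531e-04 = 6.919e-08 m³.
Life L = V_lim·H/(K·W) = 6.919e-08 · 1.820e+09 / (2.968e-06 · 2195) = 1.933e+04 m.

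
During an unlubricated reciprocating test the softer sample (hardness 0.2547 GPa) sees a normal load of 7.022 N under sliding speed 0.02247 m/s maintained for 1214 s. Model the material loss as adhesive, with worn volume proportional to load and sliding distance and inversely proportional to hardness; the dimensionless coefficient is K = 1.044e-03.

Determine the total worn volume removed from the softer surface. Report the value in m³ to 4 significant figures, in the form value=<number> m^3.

Every step carries exact precision. The intermediates appear rounded, and a lone final rounding: four significant figures.
Convert: The distance L = v·t = 0.02247 m/s × 1214 s = 27.28 m.
Convert: Hardness H = 0.2547 GPa = 2.547e+08 Pa.
In SI base units: W = 7.022 N, H = 2.547e+08 Pa, K = 1.044e-03.
Wear volume V = K·W·L/H = 1.044e-03 · 7.022 · 27.28 / 2.547e+08 = 7.852e-10 m³.

value=7.852e-10 m^3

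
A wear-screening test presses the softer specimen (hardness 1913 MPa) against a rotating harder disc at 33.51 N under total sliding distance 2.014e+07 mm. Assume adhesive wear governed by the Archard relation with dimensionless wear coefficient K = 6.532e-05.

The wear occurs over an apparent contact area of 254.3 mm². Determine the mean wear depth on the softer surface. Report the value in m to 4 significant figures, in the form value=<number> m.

value=9.062e-05 m

The computation carries full float precision — quoted intermediates are rounded; a single final rounding: 4 significant figures.
Sliding distance L = 2.014e+07 mm = 2.014e+04 m.
Hardness H = 1913 MPa = 1.913e+09 Pa.
Contact area A = 254.3 mm² = 2.543e-04 m².
As SI base values: W = 33.51 N, H = 1.913e+09 Pa, K = 6.532e-05.
Worn volume V = K·W·L/H = 6.532e-05 · 33.51 · 2.014e+04 / 1.913e+09 = 2.304e-08 m³.
Depth of wear h = V/A = 2.304e-08 / 2.543e-04 = 9.062e-05 m.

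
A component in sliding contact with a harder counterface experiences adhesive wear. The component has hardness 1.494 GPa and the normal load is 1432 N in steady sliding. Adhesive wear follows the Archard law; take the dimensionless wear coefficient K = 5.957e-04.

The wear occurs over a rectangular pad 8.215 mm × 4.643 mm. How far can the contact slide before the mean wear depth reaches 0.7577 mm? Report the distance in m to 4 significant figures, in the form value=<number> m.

Intermediate values appear rounded — the computation carries full float precision. Rounded once at the end, at 4 significant figures.
Hardness H = 1.494 GPa = 1.494e+09 Pa.
Pad sides 8.215 mm × 4.643 mm = 0.008215 m × 0.004643 m. Contact area A = 0.008215 m × 0.004643 m = 3.814e-05 m².
Depth limit h_lim = 0.7577 mm = 7.577e-04 m.
Expressed in SI base units: W = 1432 N, H = 1.494e+09 Pa, K = 5.957e-04.
Wearable volume V_lim = h_lim·A = 7.577e-04 · 3.814e-05 = 2.890e-08 m³.
Inverting, life L = V_lim·H/(K·W) = 2.890e-08 · 1.494e+09 / (5.957e-04 · 1432) = 50.62 m.

value=50.62 m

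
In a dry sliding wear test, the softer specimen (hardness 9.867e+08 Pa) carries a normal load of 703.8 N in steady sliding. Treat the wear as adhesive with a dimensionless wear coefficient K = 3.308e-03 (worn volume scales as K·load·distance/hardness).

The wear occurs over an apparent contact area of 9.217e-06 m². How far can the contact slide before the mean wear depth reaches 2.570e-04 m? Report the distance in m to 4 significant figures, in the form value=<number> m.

value=1.004 m

All arithmetic keeps full float precision — the intermediates appear rounded. Rounded once at the end, at 4 significant digits.
As SI base values: W = 703.8 N, H = 9.867e+08 Pa, K = 3.308e-03.
Wearable volume V_lim = h_lim·A = 2.570e-04 · 9.217e-06 = 2.369e-09 m³.
So the life L = V_lim·H/(K·W) = 2.369e-09 · 9.867e+08 / (3.308e-03 · 703.8) = 1.004 m.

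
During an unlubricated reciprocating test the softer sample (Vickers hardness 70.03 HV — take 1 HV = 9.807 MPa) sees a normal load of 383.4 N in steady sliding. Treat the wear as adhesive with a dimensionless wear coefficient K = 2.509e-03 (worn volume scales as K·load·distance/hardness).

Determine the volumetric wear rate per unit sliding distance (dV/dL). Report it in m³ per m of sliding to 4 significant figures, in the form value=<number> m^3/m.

The computation maintains full precision; intermediates are shown rounded; rounded just once, at 4 significant digits.
Convert: Hardness H = 70.03 HV × 9.807 MPa/HV = 686.8 MPa = 6.868e+08 Pa.
Working in SI base units: W = 383.4 N, H = 6.868e+08 Pa, K = 2.509e-03.
Wear rate dV/dL = K·W/H — distance-free: 2.509e-03 · 383.4 / 6.868e+08 = 1.401e-09 m³/m.

value=1.401e-09 m^3/m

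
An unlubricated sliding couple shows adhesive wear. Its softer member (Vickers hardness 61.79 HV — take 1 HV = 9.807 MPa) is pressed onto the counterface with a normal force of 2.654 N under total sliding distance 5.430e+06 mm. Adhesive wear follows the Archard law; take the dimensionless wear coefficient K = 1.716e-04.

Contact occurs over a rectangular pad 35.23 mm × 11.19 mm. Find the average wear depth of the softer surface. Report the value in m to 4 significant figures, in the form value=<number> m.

Intermediates appear rounded; every step carries full precision. Rounded just once: four significant digits.
Distance L = 5.430e+06 mm = 5430 m.
Hardness H = 61.79 HV × 9.807 MPa/HV = 606.0 MPa = 6.060e+08 Pa.
Pad sides 35.23 mm × 11.19 mm = 0.03523 m × 0.01119 m. Contact area A = 0.03523 m × 0.01119 m = 3.942e-04 m².
Collected in SI base units: W = 2.654 N, H = 6.060e+08 Pa, K = 1.716e-04.
Volume removed: V = K·W·L/H = 1.716e-04 · 2.654 · 5430 / 6.060e+08 = 4.081e-09 m³.
Wear depth h = V/A = 4.081e-09 / 3.942e-04 = 1.035e-05 m.

value=1.035e-05 m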